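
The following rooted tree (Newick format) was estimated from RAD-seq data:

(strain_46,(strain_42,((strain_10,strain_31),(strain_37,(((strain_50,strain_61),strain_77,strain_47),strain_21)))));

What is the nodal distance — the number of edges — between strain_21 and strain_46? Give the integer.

6

The MRCA of strain_21 and strain_46 is the root of the tree.
From strain_21 up to that node: 5 branches. From strain_46 up to the same node: 1 branch. Total: 5 + 1 = 6.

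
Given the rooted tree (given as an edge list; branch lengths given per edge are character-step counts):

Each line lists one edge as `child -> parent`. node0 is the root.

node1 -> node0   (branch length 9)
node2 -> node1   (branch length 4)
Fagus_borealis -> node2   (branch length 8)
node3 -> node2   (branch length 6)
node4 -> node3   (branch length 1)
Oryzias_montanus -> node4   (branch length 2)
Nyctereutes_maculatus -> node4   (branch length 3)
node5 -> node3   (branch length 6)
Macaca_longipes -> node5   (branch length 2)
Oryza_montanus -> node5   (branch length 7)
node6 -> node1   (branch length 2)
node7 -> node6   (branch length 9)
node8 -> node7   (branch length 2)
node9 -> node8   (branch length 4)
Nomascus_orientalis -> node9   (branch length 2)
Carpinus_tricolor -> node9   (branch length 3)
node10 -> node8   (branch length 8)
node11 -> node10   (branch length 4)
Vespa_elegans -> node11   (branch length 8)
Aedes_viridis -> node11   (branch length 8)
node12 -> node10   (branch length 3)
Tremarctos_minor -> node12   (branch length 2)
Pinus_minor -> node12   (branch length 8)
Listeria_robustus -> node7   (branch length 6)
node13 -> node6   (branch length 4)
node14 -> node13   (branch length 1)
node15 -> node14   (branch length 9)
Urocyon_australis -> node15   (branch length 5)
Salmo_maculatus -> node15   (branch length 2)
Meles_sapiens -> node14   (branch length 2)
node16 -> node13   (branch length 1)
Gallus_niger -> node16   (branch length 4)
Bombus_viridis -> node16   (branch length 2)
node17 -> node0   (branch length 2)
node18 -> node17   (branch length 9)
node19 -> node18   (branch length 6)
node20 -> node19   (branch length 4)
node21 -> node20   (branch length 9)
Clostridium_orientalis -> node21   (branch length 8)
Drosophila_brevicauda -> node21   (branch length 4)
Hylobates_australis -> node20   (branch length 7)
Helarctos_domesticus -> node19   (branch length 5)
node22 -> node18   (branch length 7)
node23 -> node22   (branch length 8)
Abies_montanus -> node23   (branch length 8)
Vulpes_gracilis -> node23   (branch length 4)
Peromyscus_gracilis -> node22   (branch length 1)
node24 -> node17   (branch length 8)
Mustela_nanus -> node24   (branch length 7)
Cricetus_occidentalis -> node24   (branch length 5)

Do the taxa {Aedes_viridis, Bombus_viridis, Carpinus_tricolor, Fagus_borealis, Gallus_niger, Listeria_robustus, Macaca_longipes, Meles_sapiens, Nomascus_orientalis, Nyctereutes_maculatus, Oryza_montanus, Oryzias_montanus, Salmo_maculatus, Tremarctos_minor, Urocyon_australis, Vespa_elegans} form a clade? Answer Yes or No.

No

The MRCA of the listed taxa subtends ((Fagus_borealis,((Oryzias_montanus,Nyctereutes_maculatus),(Macaca_longipes,Oryza_montanus))),((((Nomascus_orientalis,Carpinus_tricolor),((Vespa_elegans,Aedes_viridis),(Tremarctos_minor,Pinus_minor))),Listeria_robustus),(((Urocyon_australis,Salmo_maculatus),Meles_sapiens),(Gallus_niger,Bombus_viridis)))).
That clade also contains Pinus_minor, which is not in the proposed group, so the group is not monophyletic.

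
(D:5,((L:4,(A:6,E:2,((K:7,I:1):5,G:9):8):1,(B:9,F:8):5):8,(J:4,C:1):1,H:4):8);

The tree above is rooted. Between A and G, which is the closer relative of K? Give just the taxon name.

G

The MRCA of K and G subtends ((K,I),G) (3 taxa).
The MRCA of K and A subtends (A,E,((K,I),G)) (5 taxa).
The first is nested inside the second, so K shares a more recent common ancestor with G.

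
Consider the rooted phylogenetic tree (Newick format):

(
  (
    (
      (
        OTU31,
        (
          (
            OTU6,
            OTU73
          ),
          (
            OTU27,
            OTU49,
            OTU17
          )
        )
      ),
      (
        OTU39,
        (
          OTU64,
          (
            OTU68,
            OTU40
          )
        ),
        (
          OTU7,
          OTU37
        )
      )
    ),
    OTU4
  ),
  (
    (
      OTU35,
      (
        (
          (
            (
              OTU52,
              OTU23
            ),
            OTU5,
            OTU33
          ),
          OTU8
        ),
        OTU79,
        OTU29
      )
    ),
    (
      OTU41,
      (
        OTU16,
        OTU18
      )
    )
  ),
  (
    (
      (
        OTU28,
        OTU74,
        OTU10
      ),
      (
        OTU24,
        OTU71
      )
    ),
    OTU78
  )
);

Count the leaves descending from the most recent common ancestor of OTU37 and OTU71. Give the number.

30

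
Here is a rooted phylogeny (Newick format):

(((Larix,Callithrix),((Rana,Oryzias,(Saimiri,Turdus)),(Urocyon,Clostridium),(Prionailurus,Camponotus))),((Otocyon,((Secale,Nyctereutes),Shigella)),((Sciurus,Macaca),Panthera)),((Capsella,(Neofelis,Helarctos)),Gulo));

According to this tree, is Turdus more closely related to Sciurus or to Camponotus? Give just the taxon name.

Camponotus

The MRCA of Turdus and Camponotus subtends ((Rana,Oryzias,(Saimiri,Turdus)),(Urocyon,Clostridium),(Prionailurus,Camponotus)) (8 taxa).
The MRCA of Turdus and Sciurus is the root, subtending the entire tree (21 taxa).
The first is nested inside the second, so Turdus shares a more recent common ancestor with Camponotus.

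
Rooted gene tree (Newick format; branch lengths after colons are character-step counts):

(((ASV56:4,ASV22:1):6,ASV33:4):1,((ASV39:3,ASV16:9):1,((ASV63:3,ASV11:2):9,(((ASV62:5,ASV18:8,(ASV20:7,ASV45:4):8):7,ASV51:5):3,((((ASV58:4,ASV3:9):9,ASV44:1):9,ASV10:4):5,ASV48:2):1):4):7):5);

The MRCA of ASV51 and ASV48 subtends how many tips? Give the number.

The MRCA of ASV51 and ASV48 is the node subtending (((ASV62,ASV18,(ASV20,ASV45)),ASV51),((((ASV58,ASV3),ASV44),ASV10),ASV48)).
That clade contains 10 terminal taxa: ASV10, ASV18, ASV20, ASV3, ASV44, ASV45, ASV48, ASV51, ASV58, ASV62.

10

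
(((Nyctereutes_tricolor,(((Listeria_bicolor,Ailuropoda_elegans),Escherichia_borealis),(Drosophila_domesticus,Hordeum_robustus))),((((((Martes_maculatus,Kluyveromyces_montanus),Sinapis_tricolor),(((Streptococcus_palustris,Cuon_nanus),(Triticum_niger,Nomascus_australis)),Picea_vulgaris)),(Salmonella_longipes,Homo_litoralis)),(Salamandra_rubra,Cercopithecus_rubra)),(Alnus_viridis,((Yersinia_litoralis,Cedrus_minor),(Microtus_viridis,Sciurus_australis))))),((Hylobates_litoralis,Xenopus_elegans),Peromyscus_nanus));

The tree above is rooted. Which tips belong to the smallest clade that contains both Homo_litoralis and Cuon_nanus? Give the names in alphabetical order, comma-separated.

Cuon_nanus, Homo_litoralis, Kluyveromyces_montanus, Martes_maculatus, Nomascus_australis, Picea_vulgaris, Salmonella_longipes, Sinapis_tricolor, Streptococcus_palustris, Triticum_niger

Tracing Homo_litoralis: it sits inside (Salmonella_longipes,Homo_litoralis).
Tracing Cuon_nanus: it sits inside (Streptococcus_palustris,Cuon_nanus).
The smallest clade enclosing both is ((((Martes_maculatus,Kluyveromyces_montanus),Sinapis_tricolor),(((Streptococcus_palustris,Cuon_nanus),(Triticum_niger,Nomascus_australis)),Picea_vulgaris)),(Salmonella_longipes,Homo_litoralis)); the answer is its 10 terminal taxa in alphabetical order.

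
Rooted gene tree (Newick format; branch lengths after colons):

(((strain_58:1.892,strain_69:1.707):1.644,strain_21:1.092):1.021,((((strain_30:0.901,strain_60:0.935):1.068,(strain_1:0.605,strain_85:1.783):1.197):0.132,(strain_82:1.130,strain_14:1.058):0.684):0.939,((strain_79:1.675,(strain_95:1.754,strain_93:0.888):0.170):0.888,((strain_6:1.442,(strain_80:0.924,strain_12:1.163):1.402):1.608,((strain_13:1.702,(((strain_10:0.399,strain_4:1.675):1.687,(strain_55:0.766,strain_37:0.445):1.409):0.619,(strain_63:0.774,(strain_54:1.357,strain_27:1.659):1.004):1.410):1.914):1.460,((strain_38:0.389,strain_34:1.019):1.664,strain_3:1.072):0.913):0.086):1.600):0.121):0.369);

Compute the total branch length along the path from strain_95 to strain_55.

10.666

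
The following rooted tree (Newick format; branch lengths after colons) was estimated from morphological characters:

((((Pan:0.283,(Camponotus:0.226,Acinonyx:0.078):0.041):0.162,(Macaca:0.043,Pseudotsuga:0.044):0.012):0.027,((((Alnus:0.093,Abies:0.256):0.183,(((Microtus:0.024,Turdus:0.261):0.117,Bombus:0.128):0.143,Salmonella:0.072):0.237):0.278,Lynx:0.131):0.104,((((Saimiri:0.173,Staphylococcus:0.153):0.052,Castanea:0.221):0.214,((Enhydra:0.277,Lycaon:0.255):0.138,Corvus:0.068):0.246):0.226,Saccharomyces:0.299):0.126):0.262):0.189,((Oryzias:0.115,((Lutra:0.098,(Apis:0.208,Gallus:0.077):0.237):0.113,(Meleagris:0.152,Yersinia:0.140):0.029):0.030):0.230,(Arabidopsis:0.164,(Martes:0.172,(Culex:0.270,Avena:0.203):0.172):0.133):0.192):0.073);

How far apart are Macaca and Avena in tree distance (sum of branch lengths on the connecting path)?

The path runs Macaca → … → MRCA → … → Avena; the MRCA is the root of the tree.
Branch lengths along that path: 0.043 + 0.012 + 0.027 + 0.189 + 0.073 + 0.192 + 0.133 + 0.172 + 0.203 = 1.044.

1.044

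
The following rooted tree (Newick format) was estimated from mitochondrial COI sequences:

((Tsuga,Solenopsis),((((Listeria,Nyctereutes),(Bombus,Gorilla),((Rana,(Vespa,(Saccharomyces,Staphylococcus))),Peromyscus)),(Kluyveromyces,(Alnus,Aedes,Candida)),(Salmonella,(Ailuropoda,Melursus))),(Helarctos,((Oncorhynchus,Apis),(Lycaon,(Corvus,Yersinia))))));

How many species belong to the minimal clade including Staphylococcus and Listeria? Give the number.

9

The MRCA of Staphylococcus and Listeria is the node subtending ((Listeria,Nyctereutes),(Bombus,Gorilla),((Rana,(Vespa,(Saccharomyces,Staphylococcus))),Peromyscus)).
That clade contains 9 terminal taxa: Bombus, Gorilla, Listeria, Nyctereutes, Peromyscus, Rana, Saccharomyces, Staphylococcus, Vespa.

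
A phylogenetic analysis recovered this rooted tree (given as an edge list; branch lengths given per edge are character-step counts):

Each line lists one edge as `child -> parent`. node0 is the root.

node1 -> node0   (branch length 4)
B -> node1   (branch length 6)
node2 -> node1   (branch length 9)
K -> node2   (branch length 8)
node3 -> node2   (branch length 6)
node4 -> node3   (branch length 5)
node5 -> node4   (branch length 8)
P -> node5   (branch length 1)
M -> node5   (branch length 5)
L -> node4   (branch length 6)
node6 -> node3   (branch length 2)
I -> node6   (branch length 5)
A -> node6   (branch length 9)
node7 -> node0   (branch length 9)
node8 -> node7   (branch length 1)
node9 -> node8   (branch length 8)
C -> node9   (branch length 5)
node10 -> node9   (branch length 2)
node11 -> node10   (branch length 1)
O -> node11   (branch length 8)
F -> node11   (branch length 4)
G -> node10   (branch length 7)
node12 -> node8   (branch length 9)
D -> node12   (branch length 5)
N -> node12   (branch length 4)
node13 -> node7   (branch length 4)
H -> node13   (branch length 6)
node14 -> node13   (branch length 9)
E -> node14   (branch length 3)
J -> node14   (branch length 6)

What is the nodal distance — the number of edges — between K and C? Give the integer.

The MRCA of K and C is the root of the tree.
From K up to that node: 3 branches. From C up to the same node: 4 branches. Total: 3 + 4 = 7.

7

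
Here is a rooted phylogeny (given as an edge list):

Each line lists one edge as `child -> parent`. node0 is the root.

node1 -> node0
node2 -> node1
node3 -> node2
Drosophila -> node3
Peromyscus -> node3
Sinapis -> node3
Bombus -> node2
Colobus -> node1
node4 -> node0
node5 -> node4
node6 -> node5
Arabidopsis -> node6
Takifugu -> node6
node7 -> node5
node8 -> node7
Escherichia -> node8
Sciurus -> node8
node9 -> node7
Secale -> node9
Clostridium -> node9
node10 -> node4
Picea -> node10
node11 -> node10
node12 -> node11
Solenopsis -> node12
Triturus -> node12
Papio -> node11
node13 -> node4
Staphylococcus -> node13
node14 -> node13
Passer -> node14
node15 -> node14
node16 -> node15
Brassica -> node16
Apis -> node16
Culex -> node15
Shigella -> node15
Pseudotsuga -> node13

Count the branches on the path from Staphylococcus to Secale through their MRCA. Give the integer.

The MRCA of Staphylococcus and Secale is the node subtending (((Arabidopsis,Takifugu),((Escherichia,Sciurus),(Secale,Clostridium))),(Picea,((Solenopsis,Triturus),Papio)),(Staphylococcus,(Passer,((Brassica,Apis),Culex,Shigella)),Pseudotsuga)).
From Staphylococcus up to that node: 2 branches. From Secale up to the same node: 4 branches. Total: 2 + 4 = 6.

6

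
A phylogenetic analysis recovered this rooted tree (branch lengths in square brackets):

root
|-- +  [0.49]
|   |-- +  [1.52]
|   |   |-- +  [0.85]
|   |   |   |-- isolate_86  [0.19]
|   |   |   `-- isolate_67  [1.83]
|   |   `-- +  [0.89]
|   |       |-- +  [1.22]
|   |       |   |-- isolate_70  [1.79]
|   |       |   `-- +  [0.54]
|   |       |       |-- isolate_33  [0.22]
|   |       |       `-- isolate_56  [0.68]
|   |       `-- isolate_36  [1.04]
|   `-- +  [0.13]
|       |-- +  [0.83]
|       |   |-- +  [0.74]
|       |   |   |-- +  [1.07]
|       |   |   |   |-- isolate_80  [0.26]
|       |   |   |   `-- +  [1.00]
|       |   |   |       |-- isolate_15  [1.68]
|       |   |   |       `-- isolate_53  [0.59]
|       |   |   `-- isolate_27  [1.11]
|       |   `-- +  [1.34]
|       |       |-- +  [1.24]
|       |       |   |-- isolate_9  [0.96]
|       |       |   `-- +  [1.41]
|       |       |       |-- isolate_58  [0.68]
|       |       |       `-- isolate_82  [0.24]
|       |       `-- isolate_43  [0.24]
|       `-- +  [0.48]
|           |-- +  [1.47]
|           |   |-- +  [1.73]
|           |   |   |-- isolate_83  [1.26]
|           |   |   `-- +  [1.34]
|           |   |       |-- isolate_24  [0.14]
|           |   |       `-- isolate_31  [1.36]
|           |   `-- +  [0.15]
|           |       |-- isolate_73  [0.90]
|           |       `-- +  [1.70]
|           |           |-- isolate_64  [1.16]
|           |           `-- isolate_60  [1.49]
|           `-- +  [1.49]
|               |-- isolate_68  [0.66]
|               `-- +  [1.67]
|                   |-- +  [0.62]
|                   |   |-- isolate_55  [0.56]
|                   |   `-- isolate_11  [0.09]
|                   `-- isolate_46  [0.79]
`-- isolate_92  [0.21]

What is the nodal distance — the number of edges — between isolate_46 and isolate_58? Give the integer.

The MRCA of isolate_46 and isolate_58 is the node subtending ((((isolate_80,(isolate_15,isolate_53)),isolate_27),((isolate_9,(isolate_58,isolate_82)),isolate_43)),(((isolate_83,(isolate_24,isolate_31)),(isolate_73,(isolate_64,isolate_60))),(isolate_68,((isolate_55,isolate_11),isolate_46)))).
From isolate_46 up to that node: 4 branches. From isolate_58 up to the same node: 5 branches. Total: 4 + 5 = 9.

9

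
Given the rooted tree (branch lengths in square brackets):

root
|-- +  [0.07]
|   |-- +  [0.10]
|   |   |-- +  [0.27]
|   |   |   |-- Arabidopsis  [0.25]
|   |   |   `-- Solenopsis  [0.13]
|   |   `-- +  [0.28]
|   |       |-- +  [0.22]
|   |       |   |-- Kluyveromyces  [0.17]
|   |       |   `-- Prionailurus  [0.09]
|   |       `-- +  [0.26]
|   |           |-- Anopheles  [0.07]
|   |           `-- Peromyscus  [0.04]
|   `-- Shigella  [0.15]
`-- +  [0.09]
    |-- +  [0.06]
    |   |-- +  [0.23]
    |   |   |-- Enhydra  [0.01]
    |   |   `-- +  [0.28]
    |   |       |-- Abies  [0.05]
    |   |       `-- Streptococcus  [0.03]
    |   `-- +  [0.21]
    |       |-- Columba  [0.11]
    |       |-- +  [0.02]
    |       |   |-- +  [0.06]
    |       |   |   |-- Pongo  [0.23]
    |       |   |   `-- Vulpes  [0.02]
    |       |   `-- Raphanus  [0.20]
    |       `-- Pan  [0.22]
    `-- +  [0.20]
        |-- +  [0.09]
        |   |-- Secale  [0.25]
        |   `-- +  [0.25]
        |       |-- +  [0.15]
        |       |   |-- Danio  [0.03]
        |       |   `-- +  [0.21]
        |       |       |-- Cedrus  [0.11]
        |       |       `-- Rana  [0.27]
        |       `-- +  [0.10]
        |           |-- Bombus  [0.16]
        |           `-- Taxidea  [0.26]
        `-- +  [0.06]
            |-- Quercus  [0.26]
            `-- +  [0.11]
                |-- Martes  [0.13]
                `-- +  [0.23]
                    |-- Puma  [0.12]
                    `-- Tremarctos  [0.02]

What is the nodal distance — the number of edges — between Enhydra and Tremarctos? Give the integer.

The MRCA of Enhydra and Tremarctos is the node subtending (((Enhydra,(Abies,Streptococcus)),(Columba,((Pongo,Vulpes),Raphanus),Pan)),((Secale,((Danio,(Cedrus,Rana)),(Bombus,Taxidea))),(Quercus,(Martes,(Puma,Tremarctos))))).
From Enhydra up to that node: 3 branches. From Tremarctos up to the same node: 5 branches. Total: 3 + 5 = 8.

8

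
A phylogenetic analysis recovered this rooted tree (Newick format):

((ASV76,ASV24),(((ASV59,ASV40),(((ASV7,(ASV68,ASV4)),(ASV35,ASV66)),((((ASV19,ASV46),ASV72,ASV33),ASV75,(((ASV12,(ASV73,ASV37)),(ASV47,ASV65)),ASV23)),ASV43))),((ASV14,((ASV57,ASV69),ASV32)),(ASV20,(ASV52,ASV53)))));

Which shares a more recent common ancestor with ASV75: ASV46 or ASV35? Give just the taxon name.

ASV46

The MRCA of ASV75 and ASV46 subtends (((ASV19,ASV46),ASV72,ASV33),ASV75,(((ASV12,(ASV73,ASV37)),(ASV47,ASV65)),ASV23)) (11 taxa).
The MRCA of ASV75 and ASV35 subtends (((ASV7,(ASV68,ASV4)),(ASV35,ASV66)),((((ASV19,ASV46),ASV72,ASV33),ASV75,(((ASV12,(ASV73,ASV37)),(ASV47,ASV65)),ASV23)),ASV43)) (17 taxa).
The first is nested inside the second, so ASV75 shares a more recent common ancestor with ASV46.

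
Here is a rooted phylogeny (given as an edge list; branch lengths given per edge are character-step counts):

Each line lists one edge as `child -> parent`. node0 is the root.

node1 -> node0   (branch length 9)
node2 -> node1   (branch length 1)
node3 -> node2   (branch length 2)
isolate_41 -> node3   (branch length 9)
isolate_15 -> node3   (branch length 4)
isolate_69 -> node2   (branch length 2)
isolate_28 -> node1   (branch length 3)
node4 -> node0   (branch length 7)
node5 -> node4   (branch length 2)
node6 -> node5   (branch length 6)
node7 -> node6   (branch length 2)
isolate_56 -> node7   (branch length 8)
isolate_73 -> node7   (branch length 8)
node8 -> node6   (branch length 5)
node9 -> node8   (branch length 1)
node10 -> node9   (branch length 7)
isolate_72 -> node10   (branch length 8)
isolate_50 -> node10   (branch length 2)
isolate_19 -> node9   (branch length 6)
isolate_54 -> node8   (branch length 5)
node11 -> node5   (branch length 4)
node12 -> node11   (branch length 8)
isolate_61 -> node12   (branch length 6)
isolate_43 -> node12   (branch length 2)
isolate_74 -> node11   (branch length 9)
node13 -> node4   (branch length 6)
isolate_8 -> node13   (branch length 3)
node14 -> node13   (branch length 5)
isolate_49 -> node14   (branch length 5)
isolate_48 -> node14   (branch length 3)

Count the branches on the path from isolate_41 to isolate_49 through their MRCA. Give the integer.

8

The MRCA of isolate_41 and isolate_49 is the root of the tree.
From isolate_41 up to that node: 4 branches. From isolate_49 up to the same node: 4 branches. Total: 4 + 4 = 8.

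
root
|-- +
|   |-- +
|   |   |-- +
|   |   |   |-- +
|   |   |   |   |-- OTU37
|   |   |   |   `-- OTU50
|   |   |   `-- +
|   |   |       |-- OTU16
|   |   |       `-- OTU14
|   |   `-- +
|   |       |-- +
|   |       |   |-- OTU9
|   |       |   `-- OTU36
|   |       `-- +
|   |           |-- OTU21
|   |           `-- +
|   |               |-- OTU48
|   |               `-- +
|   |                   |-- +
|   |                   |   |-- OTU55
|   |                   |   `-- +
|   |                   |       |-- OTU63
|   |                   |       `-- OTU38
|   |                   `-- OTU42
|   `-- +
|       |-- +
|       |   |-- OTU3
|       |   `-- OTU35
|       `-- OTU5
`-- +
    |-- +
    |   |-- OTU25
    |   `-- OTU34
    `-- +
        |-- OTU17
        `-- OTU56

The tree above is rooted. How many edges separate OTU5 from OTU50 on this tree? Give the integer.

6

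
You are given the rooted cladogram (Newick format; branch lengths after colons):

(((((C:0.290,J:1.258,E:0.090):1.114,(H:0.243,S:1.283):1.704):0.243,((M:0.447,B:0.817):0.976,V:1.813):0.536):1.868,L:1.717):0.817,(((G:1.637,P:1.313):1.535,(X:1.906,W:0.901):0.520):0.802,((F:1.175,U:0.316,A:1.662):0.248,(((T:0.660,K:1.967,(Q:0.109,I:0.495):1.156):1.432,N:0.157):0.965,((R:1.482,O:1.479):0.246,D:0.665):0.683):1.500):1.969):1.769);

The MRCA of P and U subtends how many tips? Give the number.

15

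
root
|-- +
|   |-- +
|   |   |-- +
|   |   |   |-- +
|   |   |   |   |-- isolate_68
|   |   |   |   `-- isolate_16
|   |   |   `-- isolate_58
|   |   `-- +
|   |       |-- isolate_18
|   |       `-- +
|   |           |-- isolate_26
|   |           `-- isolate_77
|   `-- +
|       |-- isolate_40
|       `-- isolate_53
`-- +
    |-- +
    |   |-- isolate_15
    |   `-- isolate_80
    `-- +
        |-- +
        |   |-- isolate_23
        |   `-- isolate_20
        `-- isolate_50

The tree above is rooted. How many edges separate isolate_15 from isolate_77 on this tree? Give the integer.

The MRCA of isolate_15 and isolate_77 is the root of the tree.
From isolate_15 up to that node: 3 branches. From isolate_77 up to the same node: 5 branches. Total: 3 + 5 = 8.

8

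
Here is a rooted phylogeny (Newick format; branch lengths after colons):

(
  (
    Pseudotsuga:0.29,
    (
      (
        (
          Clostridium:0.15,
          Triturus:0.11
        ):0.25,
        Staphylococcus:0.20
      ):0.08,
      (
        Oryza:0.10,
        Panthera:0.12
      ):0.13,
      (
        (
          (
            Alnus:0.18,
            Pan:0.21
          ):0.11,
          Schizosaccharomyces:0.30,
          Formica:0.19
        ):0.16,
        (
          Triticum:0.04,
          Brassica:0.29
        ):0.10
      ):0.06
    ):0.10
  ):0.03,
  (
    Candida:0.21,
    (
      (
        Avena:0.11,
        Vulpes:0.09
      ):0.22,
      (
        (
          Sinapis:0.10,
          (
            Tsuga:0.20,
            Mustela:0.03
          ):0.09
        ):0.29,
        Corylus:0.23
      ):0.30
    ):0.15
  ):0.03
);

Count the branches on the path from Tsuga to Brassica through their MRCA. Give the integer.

The MRCA of Tsuga and Brassica is the root of the tree.
From Tsuga up to that node: 6 branches. From Brassica up to the same node: 5 branches. Total: 6 + 5 = 11.

11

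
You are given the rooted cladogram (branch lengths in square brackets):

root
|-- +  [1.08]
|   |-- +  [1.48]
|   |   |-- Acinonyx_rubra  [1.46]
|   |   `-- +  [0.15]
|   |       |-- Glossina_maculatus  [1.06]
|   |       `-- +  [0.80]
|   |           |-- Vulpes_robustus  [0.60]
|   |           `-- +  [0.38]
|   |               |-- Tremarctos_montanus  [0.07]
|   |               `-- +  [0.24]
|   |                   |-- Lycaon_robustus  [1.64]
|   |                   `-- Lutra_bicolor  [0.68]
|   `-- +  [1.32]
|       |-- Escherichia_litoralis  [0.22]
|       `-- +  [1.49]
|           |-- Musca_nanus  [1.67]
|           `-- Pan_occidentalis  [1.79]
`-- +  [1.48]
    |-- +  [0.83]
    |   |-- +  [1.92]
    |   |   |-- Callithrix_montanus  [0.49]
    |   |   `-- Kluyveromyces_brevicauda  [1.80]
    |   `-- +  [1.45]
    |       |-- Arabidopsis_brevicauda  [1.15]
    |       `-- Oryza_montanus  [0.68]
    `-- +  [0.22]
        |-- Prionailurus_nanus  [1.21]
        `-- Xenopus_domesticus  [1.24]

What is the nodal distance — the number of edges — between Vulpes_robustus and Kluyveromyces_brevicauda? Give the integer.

9

The MRCA of Vulpes_robustus and Kluyveromyces_brevicauda is the root of the tree.
From Vulpes_robustus up to that node: 5 branches. From Kluyveromyces_brevicauda up to the same node: 4 branches. Total: 5 + 4 = 9.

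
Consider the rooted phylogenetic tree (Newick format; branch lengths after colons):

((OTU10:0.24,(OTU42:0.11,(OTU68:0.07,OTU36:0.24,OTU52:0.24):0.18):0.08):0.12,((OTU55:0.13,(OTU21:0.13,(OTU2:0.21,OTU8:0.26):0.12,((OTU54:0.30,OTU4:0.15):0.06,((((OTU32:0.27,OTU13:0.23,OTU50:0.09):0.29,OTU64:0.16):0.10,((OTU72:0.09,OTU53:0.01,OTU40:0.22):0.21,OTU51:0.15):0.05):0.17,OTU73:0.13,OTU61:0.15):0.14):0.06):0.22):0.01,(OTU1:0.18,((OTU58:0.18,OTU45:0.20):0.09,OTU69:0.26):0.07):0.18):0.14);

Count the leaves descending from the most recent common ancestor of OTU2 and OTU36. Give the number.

25

The MRCA of OTU2 and OTU36 is the root, so the clade is the entire tree.
That clade contains 25 terminal taxa: OTU1, OTU10, OTU13, OTU2, OTU21, OTU32, OTU36, OTU4, OTU40, OTU42, OTU45, OTU50, OTU51, OTU52, OTU53, OTU54, OTU55, OTU58, OTU61, OTU64, OTU68, OTU69, OTU72, OTU73, OTU8.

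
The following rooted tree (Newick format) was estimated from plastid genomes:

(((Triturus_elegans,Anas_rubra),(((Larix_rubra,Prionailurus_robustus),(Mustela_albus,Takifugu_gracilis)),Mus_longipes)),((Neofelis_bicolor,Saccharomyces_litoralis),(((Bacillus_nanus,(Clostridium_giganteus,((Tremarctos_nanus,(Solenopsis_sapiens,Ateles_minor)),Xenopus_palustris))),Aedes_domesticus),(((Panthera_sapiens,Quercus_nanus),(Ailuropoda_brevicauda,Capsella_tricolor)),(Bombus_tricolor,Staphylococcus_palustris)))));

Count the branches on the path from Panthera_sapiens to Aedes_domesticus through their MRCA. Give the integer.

The MRCA of Panthera_sapiens and Aedes_domesticus is the node subtending (((Bacillus_nanus,(Clostridium_giganteus,((Tremarctos_nanus,(Solenopsis_sapiens,Ateles_minor)),Xenopus_palustris))),Aedes_domesticus),(((Panthera_sapiens,Quercus_nanus),(Ailuropoda_brevicauda,Capsella_tricolor)),(Bombus_tricolor,Staphylococcus_palustris))).
From Panthera_sapiens up to that node: 4 branches. From Aedes_domesticus up to the same node: 2 branches. Total: 4 + 2 = 6.

6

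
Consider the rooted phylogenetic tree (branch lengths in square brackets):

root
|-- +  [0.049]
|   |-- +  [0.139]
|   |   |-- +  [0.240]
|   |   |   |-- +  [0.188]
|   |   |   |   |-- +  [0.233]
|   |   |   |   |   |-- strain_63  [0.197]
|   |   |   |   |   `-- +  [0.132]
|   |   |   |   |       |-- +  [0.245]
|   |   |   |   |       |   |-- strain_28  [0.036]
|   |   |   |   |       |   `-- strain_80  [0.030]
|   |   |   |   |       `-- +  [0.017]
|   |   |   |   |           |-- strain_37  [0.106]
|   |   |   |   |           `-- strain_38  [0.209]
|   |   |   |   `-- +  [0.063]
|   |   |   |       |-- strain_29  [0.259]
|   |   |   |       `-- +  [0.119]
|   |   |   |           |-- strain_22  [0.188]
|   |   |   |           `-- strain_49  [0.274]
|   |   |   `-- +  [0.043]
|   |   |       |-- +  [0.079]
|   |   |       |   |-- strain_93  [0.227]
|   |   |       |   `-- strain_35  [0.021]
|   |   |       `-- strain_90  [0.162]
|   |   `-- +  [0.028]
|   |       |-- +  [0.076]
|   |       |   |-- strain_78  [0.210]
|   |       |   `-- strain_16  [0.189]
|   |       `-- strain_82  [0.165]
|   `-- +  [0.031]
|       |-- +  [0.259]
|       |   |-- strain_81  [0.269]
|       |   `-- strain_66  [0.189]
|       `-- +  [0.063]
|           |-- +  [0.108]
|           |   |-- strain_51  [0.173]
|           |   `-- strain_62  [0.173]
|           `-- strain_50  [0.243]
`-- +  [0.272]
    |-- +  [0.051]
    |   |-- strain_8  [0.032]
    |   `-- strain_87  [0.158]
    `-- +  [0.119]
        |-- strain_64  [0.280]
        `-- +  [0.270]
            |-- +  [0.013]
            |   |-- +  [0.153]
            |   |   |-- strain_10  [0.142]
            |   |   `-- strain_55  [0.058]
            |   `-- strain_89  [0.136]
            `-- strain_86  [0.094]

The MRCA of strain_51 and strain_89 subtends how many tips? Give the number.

26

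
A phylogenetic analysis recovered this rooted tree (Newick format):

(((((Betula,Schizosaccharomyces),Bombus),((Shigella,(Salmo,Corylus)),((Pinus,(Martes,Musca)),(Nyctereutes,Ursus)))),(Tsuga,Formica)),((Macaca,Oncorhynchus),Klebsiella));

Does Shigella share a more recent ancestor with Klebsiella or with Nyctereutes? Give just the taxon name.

Nyctereutes

The MRCA of Shigella and Nyctereutes subtends ((Shigella,(Salmo,Corylus)),((Pinus,(Martes,Musca)),(Nyctereutes,Ursus))) (8 taxa).
The MRCA of Shigella and Klebsiella is the root, subtending the entire tree (16 taxa).
The first is nested inside the second, so Shigella shares a more recent common ancestor with Nyctereutes.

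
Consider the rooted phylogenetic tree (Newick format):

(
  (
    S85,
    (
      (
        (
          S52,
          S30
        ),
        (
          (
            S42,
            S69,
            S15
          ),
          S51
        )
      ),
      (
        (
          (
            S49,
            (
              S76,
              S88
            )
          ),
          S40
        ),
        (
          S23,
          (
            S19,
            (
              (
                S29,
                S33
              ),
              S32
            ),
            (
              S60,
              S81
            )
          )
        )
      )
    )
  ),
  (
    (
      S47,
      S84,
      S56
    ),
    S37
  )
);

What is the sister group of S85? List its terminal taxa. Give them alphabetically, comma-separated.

S15, S19, S23, S29, S30, S32, S33, S40, S42, S49, S51, S52, S60, S69, S76, S81, S88

S85 attaches to the tree at the node subtending (S85,(((S52,S30),((S42,S69,S15),S51)),(((S49,(S76,S88)),S40),(S23,(S19,((S29,S33),S32),(S60,S81)))))).
The other lineage descending from that same node — the sister group — is (((S52,S30),((S42,S69,S15),S51)),(((S49,(S76,S88)),S40),(S23,(S19,((S29,S33),S32),(S60,S81))))); its 17 tips in alphabetical order are the answer.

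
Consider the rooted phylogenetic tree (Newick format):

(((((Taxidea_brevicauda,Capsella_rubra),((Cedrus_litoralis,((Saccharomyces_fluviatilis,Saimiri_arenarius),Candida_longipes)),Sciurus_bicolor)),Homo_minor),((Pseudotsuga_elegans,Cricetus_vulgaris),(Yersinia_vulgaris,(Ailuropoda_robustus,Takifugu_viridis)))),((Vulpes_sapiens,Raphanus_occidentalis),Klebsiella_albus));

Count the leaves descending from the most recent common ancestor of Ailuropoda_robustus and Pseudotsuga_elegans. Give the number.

5

The MRCA of Ailuropoda_robustus and Pseudotsuga_elegans is the node subtending ((Pseudotsuga_elegans,Cricetus_vulgaris),(Yersinia_vulgaris,(Ailuropoda_robustus,Takifugu_viridis))).
That clade contains 5 terminal taxa: Ailuropoda_robustus, Cricetus_vulgaris, Pseudotsuga_elegans, Takifugu_viridis, Yersinia_vulgaris.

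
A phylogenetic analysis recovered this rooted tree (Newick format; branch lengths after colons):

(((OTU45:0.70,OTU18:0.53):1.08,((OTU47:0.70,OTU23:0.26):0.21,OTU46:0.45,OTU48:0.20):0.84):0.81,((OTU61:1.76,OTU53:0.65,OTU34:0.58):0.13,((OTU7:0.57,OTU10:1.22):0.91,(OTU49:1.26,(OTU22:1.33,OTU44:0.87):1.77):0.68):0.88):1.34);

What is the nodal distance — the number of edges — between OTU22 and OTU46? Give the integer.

8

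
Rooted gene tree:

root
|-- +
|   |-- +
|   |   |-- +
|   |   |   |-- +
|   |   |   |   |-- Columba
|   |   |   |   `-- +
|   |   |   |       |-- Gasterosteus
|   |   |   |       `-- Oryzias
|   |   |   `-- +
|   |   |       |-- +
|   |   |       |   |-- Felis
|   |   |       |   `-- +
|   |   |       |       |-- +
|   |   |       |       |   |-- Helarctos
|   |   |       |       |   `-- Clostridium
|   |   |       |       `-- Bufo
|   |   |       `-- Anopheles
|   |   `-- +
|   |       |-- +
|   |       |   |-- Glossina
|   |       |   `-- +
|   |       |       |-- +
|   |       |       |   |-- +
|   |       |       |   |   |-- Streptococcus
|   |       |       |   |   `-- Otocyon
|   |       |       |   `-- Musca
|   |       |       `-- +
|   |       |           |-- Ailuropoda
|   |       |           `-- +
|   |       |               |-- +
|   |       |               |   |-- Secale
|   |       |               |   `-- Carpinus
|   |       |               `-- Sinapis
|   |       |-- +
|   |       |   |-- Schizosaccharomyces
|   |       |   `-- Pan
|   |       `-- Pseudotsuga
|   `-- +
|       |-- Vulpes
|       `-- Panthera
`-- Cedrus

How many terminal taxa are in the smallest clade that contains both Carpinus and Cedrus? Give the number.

The MRCA of Carpinus and Cedrus is the root, so the clade is the entire tree.
That clade contains 22 terminal taxa: Ailuropoda, Anopheles, Bufo, Carpinus, Cedrus, Clostridium, Columba, Felis, Gasterosteus, Glossina, Helarctos, Musca, Oryzias, Otocyon, Pan, Panthera, Pseudotsuga, Schizosaccharomyces, Secale, Sinapis, Streptococcus, Vulpes.

22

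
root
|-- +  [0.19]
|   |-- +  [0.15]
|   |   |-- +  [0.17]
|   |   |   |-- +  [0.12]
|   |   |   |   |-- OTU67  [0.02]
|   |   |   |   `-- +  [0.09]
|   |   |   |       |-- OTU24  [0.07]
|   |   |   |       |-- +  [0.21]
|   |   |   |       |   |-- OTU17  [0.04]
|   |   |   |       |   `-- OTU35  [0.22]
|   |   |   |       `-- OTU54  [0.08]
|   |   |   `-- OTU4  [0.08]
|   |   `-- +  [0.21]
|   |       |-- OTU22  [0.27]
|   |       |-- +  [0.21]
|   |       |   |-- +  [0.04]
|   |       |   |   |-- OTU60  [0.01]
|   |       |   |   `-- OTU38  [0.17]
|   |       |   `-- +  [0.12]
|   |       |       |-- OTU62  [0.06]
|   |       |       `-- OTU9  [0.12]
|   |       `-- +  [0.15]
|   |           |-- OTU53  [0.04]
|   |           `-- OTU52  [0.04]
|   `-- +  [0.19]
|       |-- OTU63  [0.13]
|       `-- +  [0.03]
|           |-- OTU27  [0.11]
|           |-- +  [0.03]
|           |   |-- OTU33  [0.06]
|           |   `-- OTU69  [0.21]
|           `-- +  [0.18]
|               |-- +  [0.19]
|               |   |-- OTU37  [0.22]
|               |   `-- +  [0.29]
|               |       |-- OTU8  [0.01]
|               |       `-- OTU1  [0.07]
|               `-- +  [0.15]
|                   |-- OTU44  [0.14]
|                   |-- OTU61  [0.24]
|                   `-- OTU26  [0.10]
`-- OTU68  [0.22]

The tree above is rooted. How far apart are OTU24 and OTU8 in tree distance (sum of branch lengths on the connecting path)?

The path runs OTU24 → … → MRCA → … → OTU8; the MRCA is the node subtending ((((OTU67,(OTU24,(OTU17,OTU35),OTU54)),OTU4),(OTU22,((OTU60,OTU38),(OTU62,OTU9)),(OTU53,OTU52))),(OTU63,(OTU27,(OTU33,OTU69),((OTU37,(OTU8,OTU1)),(OTU44,OTU61,OTU26))))).
Branch lengths along that path: 0.07 + 0.09 + 0.12 + 0.17 + 0.15 + 0.19 + 0.03 + 0.18 + 0.19 + 0.29 + 0.01 = 1.49.

1.49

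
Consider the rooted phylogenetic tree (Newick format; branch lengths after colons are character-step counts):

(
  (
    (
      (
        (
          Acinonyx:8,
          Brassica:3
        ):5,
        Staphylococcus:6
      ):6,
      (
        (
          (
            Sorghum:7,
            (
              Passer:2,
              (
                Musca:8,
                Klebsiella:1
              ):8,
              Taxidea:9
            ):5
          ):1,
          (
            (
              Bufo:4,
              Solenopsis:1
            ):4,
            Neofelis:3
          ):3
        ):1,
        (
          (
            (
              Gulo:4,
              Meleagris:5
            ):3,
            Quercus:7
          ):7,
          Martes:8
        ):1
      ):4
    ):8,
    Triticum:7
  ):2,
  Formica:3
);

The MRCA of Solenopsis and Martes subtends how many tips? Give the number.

The MRCA of Solenopsis and Martes is the node subtending (((Sorghum,(Passer,(Musca,Klebsiella),Taxidea)),((Bufo,Solenopsis),Neofelis)),(((Gulo,Meleagris),Quercus),Martes)).
That clade contains 12 terminal taxa: Bufo, Gulo, Klebsiella, Martes, Meleagris, Musca, Neofelis, Passer, Quercus, Solenopsis, Sorghum, Taxidea.

12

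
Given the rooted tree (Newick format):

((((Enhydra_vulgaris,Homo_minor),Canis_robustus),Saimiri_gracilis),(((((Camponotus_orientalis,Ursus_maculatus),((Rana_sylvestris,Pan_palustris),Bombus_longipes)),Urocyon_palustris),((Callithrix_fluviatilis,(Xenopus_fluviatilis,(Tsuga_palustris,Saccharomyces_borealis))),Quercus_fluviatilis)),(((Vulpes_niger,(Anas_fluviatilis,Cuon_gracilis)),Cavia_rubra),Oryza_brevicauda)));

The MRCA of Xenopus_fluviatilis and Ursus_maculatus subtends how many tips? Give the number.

11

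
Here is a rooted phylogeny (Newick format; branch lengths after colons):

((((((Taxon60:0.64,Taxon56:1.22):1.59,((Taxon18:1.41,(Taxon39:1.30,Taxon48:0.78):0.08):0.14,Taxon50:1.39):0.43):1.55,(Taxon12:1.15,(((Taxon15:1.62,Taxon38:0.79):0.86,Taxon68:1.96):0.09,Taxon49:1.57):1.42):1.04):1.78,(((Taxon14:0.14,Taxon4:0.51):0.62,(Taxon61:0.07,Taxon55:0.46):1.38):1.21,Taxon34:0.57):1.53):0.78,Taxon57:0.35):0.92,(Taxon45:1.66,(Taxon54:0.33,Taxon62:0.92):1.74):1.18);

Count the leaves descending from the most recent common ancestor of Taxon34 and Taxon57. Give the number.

17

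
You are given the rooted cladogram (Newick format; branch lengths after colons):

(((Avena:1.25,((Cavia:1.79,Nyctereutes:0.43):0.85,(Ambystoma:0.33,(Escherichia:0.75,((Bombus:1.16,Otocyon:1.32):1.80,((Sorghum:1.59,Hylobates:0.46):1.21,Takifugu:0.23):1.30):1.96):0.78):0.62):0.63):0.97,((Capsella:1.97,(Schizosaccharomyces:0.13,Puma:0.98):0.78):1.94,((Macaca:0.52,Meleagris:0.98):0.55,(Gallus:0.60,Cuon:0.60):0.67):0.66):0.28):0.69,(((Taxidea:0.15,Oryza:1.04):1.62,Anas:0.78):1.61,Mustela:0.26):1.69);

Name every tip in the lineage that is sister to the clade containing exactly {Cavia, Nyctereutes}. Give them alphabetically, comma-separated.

Ambystoma, Bombus, Escherichia, Hylobates, Otocyon, Sorghum, Takifugu

The clade containing exactly {Cavia, Nyctereutes} attaches to the tree at the node subtending ((Cavia,Nyctereutes),(Ambystoma,(Escherichia,((Bombus,Otocyon),((Sorghum,Hylobates),Takifugu))))).
The other lineage descending from that same node — the sister group — is (Ambystoma,(Escherichia,((Bombus,Otocyon),((Sorghum,Hylobates),Takifugu)))); its 7 tips in alphabetical order are the answer.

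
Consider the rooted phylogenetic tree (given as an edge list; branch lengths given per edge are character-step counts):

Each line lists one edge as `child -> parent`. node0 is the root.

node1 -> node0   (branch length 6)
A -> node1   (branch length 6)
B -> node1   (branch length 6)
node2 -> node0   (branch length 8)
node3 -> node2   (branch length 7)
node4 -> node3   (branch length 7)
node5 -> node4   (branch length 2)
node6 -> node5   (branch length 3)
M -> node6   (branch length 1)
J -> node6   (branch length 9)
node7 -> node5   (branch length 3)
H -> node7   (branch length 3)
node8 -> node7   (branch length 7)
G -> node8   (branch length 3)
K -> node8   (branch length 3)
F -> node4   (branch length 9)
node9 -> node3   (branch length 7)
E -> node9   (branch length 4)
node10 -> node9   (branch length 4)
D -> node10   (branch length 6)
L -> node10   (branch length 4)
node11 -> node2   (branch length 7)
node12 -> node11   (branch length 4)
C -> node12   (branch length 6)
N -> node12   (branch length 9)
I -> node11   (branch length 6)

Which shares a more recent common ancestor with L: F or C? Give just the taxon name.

The MRCA of L and F subtends ((((M,J),(H,(G,K))),F),(E,(D,L))) (9 taxa).
The MRCA of L and C subtends (((((M,J),(H,(G,K))),F),(E,(D,L))),((C,N),I)) (12 taxa).
The first is nested inside the second, so L shares a more recent common ancestor with F.

F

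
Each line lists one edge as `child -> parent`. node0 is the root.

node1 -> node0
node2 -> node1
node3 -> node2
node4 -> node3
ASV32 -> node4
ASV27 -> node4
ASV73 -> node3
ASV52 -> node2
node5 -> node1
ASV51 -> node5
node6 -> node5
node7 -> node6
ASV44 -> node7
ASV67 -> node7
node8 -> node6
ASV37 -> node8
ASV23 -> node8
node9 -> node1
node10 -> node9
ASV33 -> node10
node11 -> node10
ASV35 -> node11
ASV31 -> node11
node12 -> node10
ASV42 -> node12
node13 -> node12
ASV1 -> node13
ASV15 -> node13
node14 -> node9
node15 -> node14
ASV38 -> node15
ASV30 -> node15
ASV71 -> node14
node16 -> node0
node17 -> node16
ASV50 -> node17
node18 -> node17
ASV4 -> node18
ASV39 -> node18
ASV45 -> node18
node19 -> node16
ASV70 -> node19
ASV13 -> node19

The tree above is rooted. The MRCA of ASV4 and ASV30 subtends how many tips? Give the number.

24

The MRCA of ASV4 and ASV30 is the root, so the clade is the entire tree.
That clade contains 24 terminal taxa: ASV1, ASV13, ASV15, ASV23, ASV27, ASV30, ASV31, ASV32, ASV33, ASV35, ASV37, ASV38, ASV39, ASV4, ASV42, ASV44, ASV45, ASV50, ASV51, ASV52, ASV67, ASV70, ASV71, ASV73.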